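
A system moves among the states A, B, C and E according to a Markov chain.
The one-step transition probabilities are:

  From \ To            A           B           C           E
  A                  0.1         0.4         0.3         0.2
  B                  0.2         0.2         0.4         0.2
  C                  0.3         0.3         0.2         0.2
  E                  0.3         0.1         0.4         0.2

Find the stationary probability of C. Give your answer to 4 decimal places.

0.3143

Let the stationary distribution be π with π = πP and π_1 + π_2 + π_3 + π_4 = 1.
π_1 = 0.1·π_1 + 0.2·π_2 + 0.3·π_3 + 0.3·π_4
π_2 = 0.4·π_1 + 0.2·π_2 + 0.3·π_3 + 0.1·π_4
π_3 = 0.3·π_1 + 0.4·π_2 + 0.2·π_3 + 0.4·π_4
Solving with the normalization constraint gives π = (0.2286, 0.2571, 0.3143, 0.2000).
So the stationary probability of C is 0.3143.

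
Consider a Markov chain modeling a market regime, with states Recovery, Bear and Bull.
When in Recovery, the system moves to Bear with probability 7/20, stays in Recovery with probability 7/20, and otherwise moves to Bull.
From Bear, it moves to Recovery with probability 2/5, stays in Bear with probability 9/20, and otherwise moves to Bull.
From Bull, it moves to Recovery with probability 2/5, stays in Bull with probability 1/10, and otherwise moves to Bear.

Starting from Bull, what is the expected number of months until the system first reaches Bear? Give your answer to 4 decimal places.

Let t(s) be the expected number of months to first reach Bear from state s, with t(Bear) = 0. Conditioning on the first month:
t(Recovery) = 1 + 0.35·t(Recovery) + 0.3·t(Bull)
t(Bull) = 1 + 0.4·t(Recovery) + 0.1·t(Bull)
Solving: t(Recovery) = 2.5806, t(Bull) = 2.2581.
Expected months from Bull to Bear: 2.2581.

2.2581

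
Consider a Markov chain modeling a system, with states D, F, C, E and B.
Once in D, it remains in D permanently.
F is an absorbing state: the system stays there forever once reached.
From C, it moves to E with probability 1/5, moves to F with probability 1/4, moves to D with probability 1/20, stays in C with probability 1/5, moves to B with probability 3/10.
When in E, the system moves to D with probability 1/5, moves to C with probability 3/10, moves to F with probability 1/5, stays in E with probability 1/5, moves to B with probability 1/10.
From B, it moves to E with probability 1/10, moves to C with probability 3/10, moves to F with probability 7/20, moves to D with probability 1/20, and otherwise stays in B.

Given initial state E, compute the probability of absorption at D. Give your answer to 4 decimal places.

0.3577

Let h(s) be the probability of absorption at D starting from transient state s. Then h(D) = 1 and h(F) = 0. By first-step analysis:
h(C) = 0.05·1 + 0.25·0 + 0.2·h(C) + 0.2·h(E) + 0.3·h(B)
h(E) = 0.2·1 + 0.2·0 + 0.3·h(C) + 0.2·h(E) + 0.1·h(B)
h(B) = 0.05·1 + 0.35·0 + 0.3·h(C) + 0.1·h(E) + 0.2·h(B)
Solving: h(C) = 0.2236, h(E) = 0.3577, h(B) = 0.1911.
Starting from E, the probability is 0.3577.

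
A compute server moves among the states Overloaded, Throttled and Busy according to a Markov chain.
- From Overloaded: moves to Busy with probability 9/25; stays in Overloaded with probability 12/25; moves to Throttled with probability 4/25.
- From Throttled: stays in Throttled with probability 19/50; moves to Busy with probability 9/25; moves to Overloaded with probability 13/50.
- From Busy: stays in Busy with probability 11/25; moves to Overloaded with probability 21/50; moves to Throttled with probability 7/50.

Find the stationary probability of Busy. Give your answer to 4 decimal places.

Let the stationary distribution be π with π = πP and π_1 + π_2 + π_3 = 1.
π_1 = 0.48·π_1 + 0.26·π_2 + 0.42·π_3
π_2 = 0.16·π_1 + 0.38·π_2 + 0.14·π_3
Solving with the normalization constraint gives π = (0.4136, 0.1951, 0.3913).
So the stationary probability of Busy is 0.3913.

0.3913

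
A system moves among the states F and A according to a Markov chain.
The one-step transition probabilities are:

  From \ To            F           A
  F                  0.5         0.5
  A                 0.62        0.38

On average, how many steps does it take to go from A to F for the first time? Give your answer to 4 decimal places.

1.6129

Let t(s) be the expected number of steps to first reach F from state s, with t(F) = 0. Conditioning on the first step:
t(A) = 1 + 0.38·t(A)
Solving: t(A) = 1.6129.
Expected steps from A to F: 1.6129.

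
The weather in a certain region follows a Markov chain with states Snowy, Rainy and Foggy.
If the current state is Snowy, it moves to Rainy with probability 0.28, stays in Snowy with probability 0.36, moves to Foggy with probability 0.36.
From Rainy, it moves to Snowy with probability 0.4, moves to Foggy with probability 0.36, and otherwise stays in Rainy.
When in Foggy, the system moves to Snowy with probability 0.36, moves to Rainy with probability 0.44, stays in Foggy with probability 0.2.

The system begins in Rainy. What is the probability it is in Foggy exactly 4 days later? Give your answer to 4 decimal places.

Propagate the distribution vector 4 days from Rainy.
After 0 days: (0.0000, 1.0000, 0.0000)
After 1 day: (0.4000, 0.2400, 0.3600)
After 2 days: (0.3696, 0.3280, 0.3024)
After 3 days: (0.3731, 0.3153, 0.3116)
After 4 days: (0.3726, 0.3172, 0.3101)
P(in Foggy after 4 days) = 0.3101

0.3101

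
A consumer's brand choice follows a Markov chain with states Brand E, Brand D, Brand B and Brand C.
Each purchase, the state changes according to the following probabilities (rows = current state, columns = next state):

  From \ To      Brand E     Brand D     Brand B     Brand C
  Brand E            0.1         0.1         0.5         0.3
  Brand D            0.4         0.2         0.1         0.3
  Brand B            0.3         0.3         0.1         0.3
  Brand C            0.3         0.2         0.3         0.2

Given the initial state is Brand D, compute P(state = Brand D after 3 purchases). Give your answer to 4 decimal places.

0.2080

Propagate the distribution vector 3 purchases from Brand D.
After 0 purchases: (0.0000, 1.0000, 0.0000, 0.0000)
After 1 purchase: (0.4000, 0.2000, 0.1000, 0.3000)
After 2 purchases: (0.2400, 0.1700, 0.3200, 0.2700)
After 3 purchases: (0.2690, 0.2080, 0.2500, 0.2730)
P(in Brand D after 3 purchases) = 0.2080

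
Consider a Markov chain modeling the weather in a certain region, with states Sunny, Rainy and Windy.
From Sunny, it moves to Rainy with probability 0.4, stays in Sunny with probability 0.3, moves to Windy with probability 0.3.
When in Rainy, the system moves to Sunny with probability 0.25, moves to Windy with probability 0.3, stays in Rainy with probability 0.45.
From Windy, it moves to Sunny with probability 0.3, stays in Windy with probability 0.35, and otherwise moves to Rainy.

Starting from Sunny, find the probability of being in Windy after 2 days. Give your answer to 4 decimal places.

0.3150

Sum over the intermediate state after 1 day:
P = P(Sunny→Sunny)·P(Sunny→Windy) + P(Sunny→Rainy)·P(Rainy→Windy) + P(Sunny→Windy)·P(Windy→Windy)
  = 0.3×0.3 + 0.4×0.3 + 0.3×0.35
  = 0.0900 + 0.1200 + 0.1050 = 0.3150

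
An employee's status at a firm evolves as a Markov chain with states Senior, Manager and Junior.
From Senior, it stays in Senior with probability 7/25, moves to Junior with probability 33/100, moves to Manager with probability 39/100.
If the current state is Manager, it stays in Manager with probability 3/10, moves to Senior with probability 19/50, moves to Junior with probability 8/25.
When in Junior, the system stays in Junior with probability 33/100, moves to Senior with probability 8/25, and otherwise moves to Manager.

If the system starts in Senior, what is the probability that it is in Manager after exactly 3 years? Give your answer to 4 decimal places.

0.3462

Propagate the distribution vector 3 years from Senior.
After 0 years: (1.0000, 0.0000, 0.0000)
After 1 year: (0.2800, 0.3900, 0.3300)
After 2 years: (0.3322, 0.3417, 0.3261)
After 3 years: (0.3272, 0.3462, 0.3266)
P(in Manager after 3 years) = 0.3462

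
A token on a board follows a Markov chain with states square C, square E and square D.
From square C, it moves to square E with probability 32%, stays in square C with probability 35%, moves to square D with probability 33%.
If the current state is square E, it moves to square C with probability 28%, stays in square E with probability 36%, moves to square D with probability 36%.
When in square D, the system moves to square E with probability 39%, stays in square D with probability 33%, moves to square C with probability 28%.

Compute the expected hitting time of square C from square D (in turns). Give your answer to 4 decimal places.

Let t(s) be the expected number of turns to first reach square C from state s, with t(square C) = 0. Conditioning on the first turn:
t(square E) = 1 + 0.36·t(square E) + 0.36·t(square D)
t(square D) = 1 + 0.39·t(square E) + 0.33·t(square D)
Solving: t(square E) = 3.5714, t(square D) = 3.5714.
Expected turns from square D to square C: 3.5714.

3.5714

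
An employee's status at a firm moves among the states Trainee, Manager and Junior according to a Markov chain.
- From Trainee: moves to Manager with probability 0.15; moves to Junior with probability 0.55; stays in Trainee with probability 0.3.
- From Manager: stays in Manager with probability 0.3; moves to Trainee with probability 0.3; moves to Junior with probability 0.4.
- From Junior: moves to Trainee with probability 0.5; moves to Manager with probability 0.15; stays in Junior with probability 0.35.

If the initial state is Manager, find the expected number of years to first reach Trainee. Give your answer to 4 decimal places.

2.6582

Let t(s) be the expected number of years to first reach Trainee from state s, with t(Trainee) = 0. Conditioning on the first year:
t(Manager) = 1 + 0.3·t(Manager) + 0.4·t(Junior)
t(Junior) = 1 + 0.15·t(Manager) + 0.35·t(Junior)
Solving: t(Manager) = 2.6582, t(Junior) = 2.1519.
Expected years from Manager to Trainee: 2.6582.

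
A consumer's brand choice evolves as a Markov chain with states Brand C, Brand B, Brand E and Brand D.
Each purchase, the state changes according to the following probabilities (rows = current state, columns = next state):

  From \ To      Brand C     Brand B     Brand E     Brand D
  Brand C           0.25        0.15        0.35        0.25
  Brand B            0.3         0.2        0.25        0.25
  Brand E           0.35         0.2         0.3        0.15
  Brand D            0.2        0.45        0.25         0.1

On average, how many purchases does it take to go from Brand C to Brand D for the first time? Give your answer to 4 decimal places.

4.5802

Let t(s) be the expected number of purchases to first reach Brand D from state s, with t(Brand D) = 0. Conditioning on the first purchase:
t(Brand C) = 1 + 0.25·t(Brand C) + 0.15·t(Brand B) + 0.35·t(Brand E)
t(Brand B) = 1 + 0.3·t(Brand C) + 0.2·t(Brand B) + 0.25·t(Brand E)
t(Brand E) = 1 + 0.35·t(Brand C) + 0.2·t(Brand B) + 0.3·t(Brand E)
Solving: t(Brand C) = 4.5802, t(Brand B) = 4.5346, t(Brand E) = 5.0143.
Expected purchases from Brand C to Brand D: 4.5802.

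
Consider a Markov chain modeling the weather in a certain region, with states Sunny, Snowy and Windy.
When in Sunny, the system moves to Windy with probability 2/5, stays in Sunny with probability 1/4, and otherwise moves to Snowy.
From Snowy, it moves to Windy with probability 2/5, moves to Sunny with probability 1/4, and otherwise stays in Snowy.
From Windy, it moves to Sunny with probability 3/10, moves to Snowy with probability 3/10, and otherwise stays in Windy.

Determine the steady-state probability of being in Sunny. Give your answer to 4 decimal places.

0.2700

Let the stationary distribution be π with π = πP and π_1 + π_2 + π_3 = 1.
π_1 = 0.25·π_1 + 0.25·π_2 + 0.3·π_3
π_2 = 0.35·π_1 + 0.35·π_2 + 0.3·π_3
Solving with the normalization constraint gives π = (0.2700, 0.3300, 0.4000).
So the stationary probability of Sunny is 0.2700.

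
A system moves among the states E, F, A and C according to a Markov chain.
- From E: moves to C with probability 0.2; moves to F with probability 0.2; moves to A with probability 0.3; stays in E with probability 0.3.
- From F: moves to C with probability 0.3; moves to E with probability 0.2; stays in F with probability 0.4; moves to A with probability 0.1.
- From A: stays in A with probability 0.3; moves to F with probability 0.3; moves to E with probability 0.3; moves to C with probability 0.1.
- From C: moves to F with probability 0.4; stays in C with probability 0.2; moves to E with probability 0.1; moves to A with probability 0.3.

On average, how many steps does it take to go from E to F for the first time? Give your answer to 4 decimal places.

3.7879

Let t(s) be the expected number of steps to first reach F from state s, with t(F) = 0. Conditioning on the first step:
t(E) = 1 + 0.3·t(E) + 0.3·t(A) + 0.2·t(C)
t(A) = 1 + 0.3·t(E) + 0.3·t(A) + 0.1·t(C)
t(C) = 1 + 0.1·t(E) + 0.3·t(A) + 0.2·t(C)
Solving: t(E) = 3.7879, t(A) = 3.4848, t(C) = 3.0303.
Expected steps from E to F: 3.7879.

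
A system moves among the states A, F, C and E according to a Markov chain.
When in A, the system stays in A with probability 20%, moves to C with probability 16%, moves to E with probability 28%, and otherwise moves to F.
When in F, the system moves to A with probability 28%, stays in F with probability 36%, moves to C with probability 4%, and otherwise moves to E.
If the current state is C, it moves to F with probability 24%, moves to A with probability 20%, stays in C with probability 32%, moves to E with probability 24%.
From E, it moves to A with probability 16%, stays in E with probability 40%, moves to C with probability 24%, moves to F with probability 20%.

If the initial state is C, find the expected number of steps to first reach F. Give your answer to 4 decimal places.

3.9873

Let t(s) be the expected number of steps to first reach F from state s, with t(F) = 0. Conditioning on the first step:
t(A) = 1 + 0.2·t(A) + 0.16·t(C) + 0.28·t(E)
t(C) = 1 + 0.2·t(A) + 0.32·t(C) + 0.24·t(E)
t(E) = 1 + 0.16·t(A) + 0.24·t(C) + 0.4·t(E)
Solving: t(A) = 3.5173, t(C) = 3.9873, t(E) = 4.1995.
Expected steps from C to F: 3.9873.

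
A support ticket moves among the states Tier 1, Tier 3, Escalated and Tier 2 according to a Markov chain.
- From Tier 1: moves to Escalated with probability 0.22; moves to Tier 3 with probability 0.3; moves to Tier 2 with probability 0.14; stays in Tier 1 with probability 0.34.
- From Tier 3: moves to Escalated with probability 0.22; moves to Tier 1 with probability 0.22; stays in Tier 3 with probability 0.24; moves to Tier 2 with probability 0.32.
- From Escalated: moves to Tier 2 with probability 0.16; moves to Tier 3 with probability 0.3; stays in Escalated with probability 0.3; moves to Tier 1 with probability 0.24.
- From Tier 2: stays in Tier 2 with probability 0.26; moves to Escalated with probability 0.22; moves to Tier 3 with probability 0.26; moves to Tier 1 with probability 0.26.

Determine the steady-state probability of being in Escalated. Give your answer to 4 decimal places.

Let the stationary distribution be π with π = πP and π_1 + π_2 + π_3 + π_4 = 1.
π_1 = 0.34·π_1 + 0.22·π_2 + 0.24·π_3 + 0.26·π_4
π_2 = 0.3·π_1 + 0.24·π_2 + 0.3·π_3 + 0.26·π_4
π_3 = 0.22·π_1 + 0.22·π_2 + 0.3·π_3 + 0.22·π_4
Solving with the normalization constraint gives π = (0.2655, 0.2747, 0.2391, 0.2207).
So the stationary probability of Escalated is 0.2391.

0.2391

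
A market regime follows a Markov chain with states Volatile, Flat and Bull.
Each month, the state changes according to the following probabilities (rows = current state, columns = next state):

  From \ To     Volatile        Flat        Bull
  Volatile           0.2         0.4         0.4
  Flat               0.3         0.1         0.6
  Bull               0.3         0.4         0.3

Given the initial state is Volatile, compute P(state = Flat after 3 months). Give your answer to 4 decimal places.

Propagate the distribution vector 3 months from Volatile.
After 0 months: (1.0000, 0.0000, 0.0000)
After 1 month: (0.2000, 0.4000, 0.4000)
After 2 months: (0.2800, 0.2800, 0.4400)
After 3 months: (0.2720, 0.3160, 0.4120)
P(in Flat after 3 months) = 0.3160

0.3160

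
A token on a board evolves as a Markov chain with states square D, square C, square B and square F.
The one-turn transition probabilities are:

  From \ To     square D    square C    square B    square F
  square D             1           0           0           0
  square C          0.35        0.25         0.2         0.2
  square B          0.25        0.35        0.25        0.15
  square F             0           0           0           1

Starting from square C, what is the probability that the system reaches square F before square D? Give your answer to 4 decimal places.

0.3655

Let h(s) be the probability of absorption at square F starting from transient state s. Then h(square F) = 1 and h(square D) = 0. By first-step analysis:
h(square C) = 0.35·0 + 0.25·h(square C) + 0.2·h(square B) + 0.2·1
h(square B) = 0.25·0 + 0.35·h(square C) + 0.25·h(square B) + 0.15·1
Solving: h(square C) = 0.3655, h(square B) = 0.3706.
Starting from square C, the probability is 0.3655.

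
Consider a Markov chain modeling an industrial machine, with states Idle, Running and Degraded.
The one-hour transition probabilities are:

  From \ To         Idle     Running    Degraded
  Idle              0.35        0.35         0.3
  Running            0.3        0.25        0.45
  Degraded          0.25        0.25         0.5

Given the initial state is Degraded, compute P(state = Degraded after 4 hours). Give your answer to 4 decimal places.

Propagate the distribution vector 4 hours from Degraded.
After 0 hours: (0.0000, 0.0000, 1.0000)
After 1 hour: (0.2500, 0.2500, 0.5000)
After 2 hours: (0.2875, 0.2750, 0.4375)
After 3 hours: (0.2925, 0.2788, 0.4288)
After 4 hours: (0.2932, 0.2793, 0.4276)
P(in Degraded after 4 hours) = 0.4276

0.4276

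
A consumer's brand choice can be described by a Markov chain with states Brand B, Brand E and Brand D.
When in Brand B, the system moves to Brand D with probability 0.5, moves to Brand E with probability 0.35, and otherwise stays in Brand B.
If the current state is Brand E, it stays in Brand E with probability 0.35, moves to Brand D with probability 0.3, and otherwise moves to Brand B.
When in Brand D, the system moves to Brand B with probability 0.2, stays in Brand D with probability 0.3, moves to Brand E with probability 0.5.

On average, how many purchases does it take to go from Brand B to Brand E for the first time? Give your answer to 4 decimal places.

2.4242

Let t(s) be the expected number of purchases to first reach Brand E from state s, with t(Brand E) = 0. Conditioning on the first purchase:
t(Brand B) = 1 + 0.15·t(Brand B) + 0.5·t(Brand D)
t(Brand D) = 1 + 0.2·t(Brand B) + 0.3·t(Brand D)
Solving: t(Brand B) = 2.4242, t(Brand D) = 2.1212.
Expected purchases from Brand B to Brand E: 2.4242.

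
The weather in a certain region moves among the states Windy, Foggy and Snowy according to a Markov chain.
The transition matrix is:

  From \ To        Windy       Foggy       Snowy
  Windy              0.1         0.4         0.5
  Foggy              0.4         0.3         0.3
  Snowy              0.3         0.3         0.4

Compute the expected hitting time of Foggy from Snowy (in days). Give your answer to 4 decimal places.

3.0769

Let t(s) be the expected number of days to first reach Foggy from state s, with t(Foggy) = 0. Conditioning on the first day:
t(Windy) = 1 + 0.1·t(Windy) + 0.5·t(Snowy)
t(Snowy) = 1 + 0.3·t(Windy) + 0.4·t(Snowy)
Solving: t(Windy) = 2.8205, t(Snowy) = 3.0769.
Expected days from Snowy to Foggy: 3.0769.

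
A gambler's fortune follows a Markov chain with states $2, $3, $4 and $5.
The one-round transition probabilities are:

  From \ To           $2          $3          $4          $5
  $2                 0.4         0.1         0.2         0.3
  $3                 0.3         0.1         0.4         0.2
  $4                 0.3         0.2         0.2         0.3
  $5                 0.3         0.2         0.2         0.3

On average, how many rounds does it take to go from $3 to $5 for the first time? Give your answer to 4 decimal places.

3.8298

Let t(s) be the expected number of rounds to first reach $5 from state s, with t($5) = 0. Conditioning on the first round:
t($2) = 1 + 0.4·t($2) + 0.1·t($3) + 0.2·t($4)
t($3) = 1 + 0.3·t($2) + 0.1·t($3) + 0.4·t($4)
t($4) = 1 + 0.3·t($2) + 0.2·t($3) + 0.2·t($4)
Solving: t($2) = 3.4752, t($3) = 3.8298, t($4) = 3.5106.
Expected rounds from $3 to $5: 3.8298.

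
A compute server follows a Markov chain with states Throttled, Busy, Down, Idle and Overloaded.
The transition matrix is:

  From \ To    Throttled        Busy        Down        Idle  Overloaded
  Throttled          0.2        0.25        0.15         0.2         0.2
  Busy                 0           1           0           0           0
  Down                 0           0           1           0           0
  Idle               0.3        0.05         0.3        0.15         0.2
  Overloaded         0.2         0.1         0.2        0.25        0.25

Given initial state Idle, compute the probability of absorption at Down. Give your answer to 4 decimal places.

Let h(s) be the probability of absorption at Down starting from transient state s. Then h(Down) = 1 and h(Busy) = 0. By first-step analysis:
h(Throttled) = 0.2·h(Throttled) + 0.25·0 + 0.15·1 + 0.2·h(Idle) + 0.2·h(Overloaded)
h(Idle) = 0.3·h(Throttled) + 0.05·0 + 0.3·1 + 0.15·h(Idle) + 0.2·h(Overloaded)
h(Overloaded) = 0.2·h(Throttled) + 0.1·0 + 0.2·1 + 0.25·h(Idle) + 0.25·h(Overloaded)
Solving: h(Throttled) = 0.5166, h(Idle) = 0.6841, h(Overloaded) = 0.6325.
Starting from Idle, the probability is 0.6841.

0.6841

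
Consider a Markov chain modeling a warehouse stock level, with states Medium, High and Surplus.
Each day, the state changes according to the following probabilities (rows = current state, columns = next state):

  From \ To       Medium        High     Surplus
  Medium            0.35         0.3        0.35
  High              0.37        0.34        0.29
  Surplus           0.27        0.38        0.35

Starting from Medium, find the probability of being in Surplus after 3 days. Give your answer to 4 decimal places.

Propagate the distribution vector 3 days from Medium.
After 0 days: (1.0000, 0.0000, 0.0000)
After 1 day: (0.3500, 0.3000, 0.3500)
After 2 days: (0.3280, 0.3400, 0.3320)
After 3 days: (0.3302, 0.3402, 0.3296)
P(in Surplus after 3 days) = 0.3296

0.3296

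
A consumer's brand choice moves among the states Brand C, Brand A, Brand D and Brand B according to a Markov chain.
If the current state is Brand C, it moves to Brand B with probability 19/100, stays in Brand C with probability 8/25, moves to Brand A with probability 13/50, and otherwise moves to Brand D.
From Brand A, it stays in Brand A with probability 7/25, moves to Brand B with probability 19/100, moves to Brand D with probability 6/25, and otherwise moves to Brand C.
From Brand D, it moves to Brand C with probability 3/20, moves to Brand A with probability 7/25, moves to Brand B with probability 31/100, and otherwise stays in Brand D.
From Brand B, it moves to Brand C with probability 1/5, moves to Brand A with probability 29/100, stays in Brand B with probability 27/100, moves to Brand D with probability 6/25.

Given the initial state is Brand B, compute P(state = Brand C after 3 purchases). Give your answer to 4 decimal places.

0.2415

Propagate the distribution vector 3 purchases from Brand B.
After 0 purchases: (0.0000, 0.0000, 0.0000, 1.0000)
After 1 purchase: (0.2000, 0.2900, 0.2400, 0.2700)
After 2 purchases: (0.2381, 0.2787, 0.2428, 0.2404)
After 3 purchases: (0.2415, 0.2776, 0.2425, 0.2384)
P(in Brand C after 3 purchases) = 0.2415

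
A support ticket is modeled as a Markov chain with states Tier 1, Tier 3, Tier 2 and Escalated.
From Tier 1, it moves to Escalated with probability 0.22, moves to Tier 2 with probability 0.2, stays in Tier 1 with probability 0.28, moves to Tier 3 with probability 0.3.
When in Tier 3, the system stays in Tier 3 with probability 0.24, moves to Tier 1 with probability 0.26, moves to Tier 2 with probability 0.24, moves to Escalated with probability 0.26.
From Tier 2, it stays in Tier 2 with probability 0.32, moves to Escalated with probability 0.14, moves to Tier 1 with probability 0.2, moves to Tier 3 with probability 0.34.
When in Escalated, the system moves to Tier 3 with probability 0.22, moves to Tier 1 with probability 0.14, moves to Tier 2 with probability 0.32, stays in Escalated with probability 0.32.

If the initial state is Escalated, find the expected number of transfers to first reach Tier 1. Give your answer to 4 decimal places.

5.2832

Let t(s) be the expected number of transfers to first reach Tier 1 from state s, with t(Tier 1) = 0. Conditioning on the first transfer:
t(Tier 3) = 1 + 0.24·t(Tier 3) + 0.24·t(Tier 2) + 0.26·t(Escalated)
t(Tier 2) = 1 + 0.34·t(Tier 3) + 0.32·t(Tier 2) + 0.14·t(Escalated)
t(Escalated) = 1 + 0.22·t(Tier 3) + 0.32·t(Tier 2) + 0.32·t(Escalated)
Solving: t(Tier 3) = 4.6681, t(Tier 2) = 4.8924, t(Escalated) = 5.2832.
Expected transfers from Escalated to Tier 1: 5.2832.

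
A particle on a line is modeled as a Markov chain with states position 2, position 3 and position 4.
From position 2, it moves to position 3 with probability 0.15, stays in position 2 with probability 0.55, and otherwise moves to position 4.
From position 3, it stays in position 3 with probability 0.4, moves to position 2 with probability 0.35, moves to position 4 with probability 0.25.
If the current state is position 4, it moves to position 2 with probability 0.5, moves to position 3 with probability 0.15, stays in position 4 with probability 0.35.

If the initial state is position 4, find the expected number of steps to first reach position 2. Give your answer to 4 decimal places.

Let t(s) be the expected number of steps to first reach position 2 from state s, with t(position 2) = 0. Conditioning on the first step:
t(position 3) = 1 + 0.4·t(position 3) + 0.25·t(position 4)
t(position 4) = 1 + 0.15·t(position 3) + 0.35·t(position 4)
Solving: t(position 3) = 2.5532, t(position 4) = 2.1277.
Expected steps from position 4 to position 2: 2.1277.

2.1277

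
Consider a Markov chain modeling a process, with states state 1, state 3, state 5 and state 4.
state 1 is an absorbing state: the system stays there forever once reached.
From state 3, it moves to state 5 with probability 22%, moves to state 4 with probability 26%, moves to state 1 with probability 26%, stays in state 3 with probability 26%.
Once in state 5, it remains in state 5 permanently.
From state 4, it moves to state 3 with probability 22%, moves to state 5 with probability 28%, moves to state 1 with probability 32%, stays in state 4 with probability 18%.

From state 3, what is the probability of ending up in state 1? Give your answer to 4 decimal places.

Let h(s) be the probability of absorption at state 1 starting from transient state s. Then h(state 1) = 1 and h(state 5) = 0. By first-step analysis:
h(state 3) = 0.26·1 + 0.26·h(state 3) + 0.22·0 + 0.26·h(state 4)
h(state 4) = 0.32·1 + 0.22·h(state 3) + 0.28·0 + 0.18·h(state 4)
Solving: h(state 3) = 0.5393, h(state 4) = 0.5349.
Starting from state 3, the probability is 0.5393.

0.5393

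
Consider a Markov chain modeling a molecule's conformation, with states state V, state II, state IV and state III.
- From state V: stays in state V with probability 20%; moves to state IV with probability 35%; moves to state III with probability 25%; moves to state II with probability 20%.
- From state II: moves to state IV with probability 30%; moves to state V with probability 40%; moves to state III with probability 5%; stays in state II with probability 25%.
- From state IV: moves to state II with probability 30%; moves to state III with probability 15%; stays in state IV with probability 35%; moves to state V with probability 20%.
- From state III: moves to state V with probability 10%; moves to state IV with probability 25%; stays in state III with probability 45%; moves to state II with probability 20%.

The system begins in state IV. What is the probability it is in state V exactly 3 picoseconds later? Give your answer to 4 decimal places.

Propagate the distribution vector 3 picoseconds from state IV.
After 0 picoseconds: (0.0000, 0.0000, 1.0000, 0.0000)
After 1 picosecond: (0.2000, 0.3000, 0.3500, 0.1500)
After 2 picoseconds: (0.2450, 0.2500, 0.3200, 0.1850)
After 3 picoseconds: (0.2315, 0.2445, 0.3190, 0.2050)
P(in state V after 3 picoseconds) = 0.2315

0.2315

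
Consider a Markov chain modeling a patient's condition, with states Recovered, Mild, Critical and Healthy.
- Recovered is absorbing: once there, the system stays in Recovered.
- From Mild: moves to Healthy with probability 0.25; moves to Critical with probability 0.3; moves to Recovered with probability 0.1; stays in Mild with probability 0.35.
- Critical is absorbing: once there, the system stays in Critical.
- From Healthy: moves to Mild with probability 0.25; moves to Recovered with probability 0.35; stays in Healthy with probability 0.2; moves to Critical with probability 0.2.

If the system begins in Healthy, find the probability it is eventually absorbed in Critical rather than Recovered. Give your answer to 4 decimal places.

Let h(s) be the probability of absorption at Critical starting from transient state s. Then h(Critical) = 1 and h(Recovered) = 0. By first-step analysis:
h(Mild) = 0.1·0 + 0.35·h(Mild) + 0.3·1 + 0.25·h(Healthy)
h(Healthy) = 0.35·0 + 0.25·h(Mild) + 0.2·1 + 0.2·h(Healthy)
Solving: h(Mild) = 0.6339, h(Healthy) = 0.4481.
Starting from Healthy, the probability is 0.4481.

0.4481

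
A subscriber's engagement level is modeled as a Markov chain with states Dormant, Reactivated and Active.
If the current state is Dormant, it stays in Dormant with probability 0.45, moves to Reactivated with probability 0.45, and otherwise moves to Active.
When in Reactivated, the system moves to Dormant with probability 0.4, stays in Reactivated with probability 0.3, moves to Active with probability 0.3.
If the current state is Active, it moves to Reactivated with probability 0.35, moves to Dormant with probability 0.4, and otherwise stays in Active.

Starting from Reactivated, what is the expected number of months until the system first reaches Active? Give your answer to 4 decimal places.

Let t(s) be the expected number of months to first reach Active from state s, with t(Active) = 0. Conditioning on the first month:
t(Dormant) = 1 + 0.45·t(Dormant) + 0.45·t(Reactivated)
t(Reactivated) = 1 + 0.4·t(Dormant) + 0.3·t(Reactivated)
Solving: t(Dormant) = 5.6098, t(Reactivated) = 4.6341.
Expected months from Reactivated to Active: 4.6341.

4.6341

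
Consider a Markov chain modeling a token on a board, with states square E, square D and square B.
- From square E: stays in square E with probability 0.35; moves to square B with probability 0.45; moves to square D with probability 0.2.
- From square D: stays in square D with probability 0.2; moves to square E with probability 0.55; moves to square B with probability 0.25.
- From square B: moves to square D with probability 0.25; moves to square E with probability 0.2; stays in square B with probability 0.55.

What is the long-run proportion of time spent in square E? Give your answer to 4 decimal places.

Let the stationary distribution be π with π = πP and π_1 + π_2 + π_3 = 1.
π_1 = 0.35·π_1 + 0.55·π_2 + 0.2·π_3
π_2 = 0.2·π_1 + 0.2·π_2 + 0.25·π_3
Solving with the normalization constraint gives π = (0.3269, 0.2225, 0.4505).
So the stationary probability of square E is 0.3269.

0.3269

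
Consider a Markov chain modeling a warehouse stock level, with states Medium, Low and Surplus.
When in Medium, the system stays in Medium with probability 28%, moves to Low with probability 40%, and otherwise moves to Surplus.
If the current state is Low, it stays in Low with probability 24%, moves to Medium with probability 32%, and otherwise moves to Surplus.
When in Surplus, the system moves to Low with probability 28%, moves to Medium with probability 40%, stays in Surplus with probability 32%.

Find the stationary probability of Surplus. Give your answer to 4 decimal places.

Let the stationary distribution be π with π = πP and π_1 + π_2 + π_3 = 1.
π_1 = 0.28·π_1 + 0.32·π_2 + 0.4·π_3
π_2 = 0.4·π_1 + 0.24·π_2 + 0.28·π_3
Solving with the normalization constraint gives π = (0.3351, 0.3079, 0.3569).
So the stationary probability of Surplus is 0.3569.

0.3569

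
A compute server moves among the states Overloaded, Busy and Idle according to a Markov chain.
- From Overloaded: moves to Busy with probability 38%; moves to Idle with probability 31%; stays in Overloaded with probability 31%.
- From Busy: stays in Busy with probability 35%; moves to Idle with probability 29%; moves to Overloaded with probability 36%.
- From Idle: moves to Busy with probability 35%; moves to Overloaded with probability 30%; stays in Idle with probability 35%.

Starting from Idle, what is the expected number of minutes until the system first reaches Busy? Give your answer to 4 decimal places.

2.7848

Let t(s) be the expected number of minutes to first reach Busy from state s, with t(Busy) = 0. Conditioning on the first minute:
t(Overloaded) = 1 + 0.31·t(Overloaded) + 0.31·t(Idle)
t(Idle) = 1 + 0.3·t(Overloaded) + 0.35·t(Idle)
Solving: t(Overloaded) = 2.7004, t(Idle) = 2.7848.
Expected minutes from Idle to Busy: 2.7848.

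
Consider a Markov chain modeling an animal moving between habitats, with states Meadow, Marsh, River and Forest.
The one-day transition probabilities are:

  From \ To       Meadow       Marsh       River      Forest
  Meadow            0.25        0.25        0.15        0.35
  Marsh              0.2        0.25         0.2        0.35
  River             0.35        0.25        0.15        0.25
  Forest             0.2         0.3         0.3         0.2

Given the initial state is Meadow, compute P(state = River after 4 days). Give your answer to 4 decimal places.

0.2061

Propagate the distribution vector 4 days from Meadow.
After 0 days: (1.0000, 0.0000, 0.0000, 0.0000)
After 1 day: (0.2500, 0.2500, 0.1500, 0.3500)
After 2 days: (0.2350, 0.2675, 0.2150, 0.2825)
After 3 days: (0.2440, 0.2641, 0.2058, 0.2861)
After 4 days: (0.2431, 0.2643, 0.2061, 0.2865)
P(in River after 4 days) = 0.2061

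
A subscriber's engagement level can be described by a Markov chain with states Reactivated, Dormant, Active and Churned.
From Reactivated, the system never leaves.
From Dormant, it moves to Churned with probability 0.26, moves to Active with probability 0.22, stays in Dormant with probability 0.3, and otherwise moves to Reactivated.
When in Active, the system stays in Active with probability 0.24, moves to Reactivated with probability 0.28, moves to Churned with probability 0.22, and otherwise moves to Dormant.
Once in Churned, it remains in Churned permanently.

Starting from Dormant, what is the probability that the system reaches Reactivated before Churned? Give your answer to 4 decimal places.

Let h(s) be the probability of absorption at Reactivated starting from transient state s. Then h(Reactivated) = 1 and h(Churned) = 0. By first-step analysis:
h(Dormant) = 0.22·1 + 0.3·h(Dormant) + 0.22·h(Active) + 0.26·0
h(Active) = 0.28·1 + 0.26·h(Dormant) + 0.24·h(Active) + 0.22·0
Solving: h(Dormant) = 0.4819, h(Active) = 0.5333.
Starting from Dormant, the probability is 0.4819.

0.4819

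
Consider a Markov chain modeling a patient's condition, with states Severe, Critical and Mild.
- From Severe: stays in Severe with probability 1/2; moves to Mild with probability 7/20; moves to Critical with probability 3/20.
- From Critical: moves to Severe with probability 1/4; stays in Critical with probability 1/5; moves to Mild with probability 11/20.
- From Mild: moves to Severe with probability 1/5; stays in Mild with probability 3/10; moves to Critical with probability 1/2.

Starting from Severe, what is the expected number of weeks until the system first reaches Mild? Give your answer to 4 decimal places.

Let t(s) be the expected number of weeks to first reach Mild from state s, with t(Mild) = 0. Conditioning on the first week:
t(Severe) = 1 + 0.5·t(Severe) + 0.15·t(Critical)
t(Critical) = 1 + 0.25·t(Severe) + 0.2·t(Critical)
Solving: t(Severe) = 2.6207, t(Critical) = 2.0690.
Expected weeks from Severe to Mild: 2.6207.

2.6207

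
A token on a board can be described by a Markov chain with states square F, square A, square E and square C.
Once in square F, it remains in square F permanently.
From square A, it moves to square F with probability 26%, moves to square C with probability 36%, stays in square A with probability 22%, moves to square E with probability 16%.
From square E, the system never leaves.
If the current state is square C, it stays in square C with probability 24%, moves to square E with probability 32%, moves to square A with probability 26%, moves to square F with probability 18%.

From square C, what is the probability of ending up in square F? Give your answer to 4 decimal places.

0.4167

Let h(s) be the probability of absorption at square F starting from transient state s. Then h(square F) = 1 and h(square E) = 0. By first-step analysis:
h(square A) = 0.26·1 + 0.22·h(square A) + 0.16·0 + 0.36·h(square C)
h(square C) = 0.18·1 + 0.26·h(square A) + 0.32·0 + 0.24·h(square C)
Solving: h(square A) = 0.5256, h(square C) = 0.4167.
Starting from square C, the probability is 0.4167.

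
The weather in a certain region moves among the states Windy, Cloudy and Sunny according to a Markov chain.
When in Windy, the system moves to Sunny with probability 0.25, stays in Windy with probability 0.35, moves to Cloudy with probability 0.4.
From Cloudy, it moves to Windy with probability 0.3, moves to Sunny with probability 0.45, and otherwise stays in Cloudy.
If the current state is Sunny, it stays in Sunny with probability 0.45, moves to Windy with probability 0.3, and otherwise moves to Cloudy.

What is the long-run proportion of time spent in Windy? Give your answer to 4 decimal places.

Let the stationary distribution be π with π = πP and π_1 + π_2 + π_3 = 1.
π_1 = 0.35·π_1 + 0.3·π_2 + 0.3·π_3
π_2 = 0.4·π_1 + 0.25·π_2 + 0.25·π_3
Solving with the normalization constraint gives π = (0.3158, 0.2974, 0.3868).
So the stationary probability of Windy is 0.3158.

0.3158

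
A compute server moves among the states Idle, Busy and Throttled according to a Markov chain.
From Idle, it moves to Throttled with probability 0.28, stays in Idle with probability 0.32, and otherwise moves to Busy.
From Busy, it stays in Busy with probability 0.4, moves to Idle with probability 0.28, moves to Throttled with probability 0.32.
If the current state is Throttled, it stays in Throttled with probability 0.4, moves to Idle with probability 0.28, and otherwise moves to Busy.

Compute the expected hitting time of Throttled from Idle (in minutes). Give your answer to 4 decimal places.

Let t(s) be the expected number of minutes to first reach Throttled from state s, with t(Throttled) = 0. Conditioning on the first minute:
t(Idle) = 1 + 0.32·t(Idle) + 0.4·t(Busy)
t(Busy) = 1 + 0.28·t(Idle) + 0.4·t(Busy)
Solving: t(Idle) = 3.3784, t(Busy) = 3.2432.
Expected minutes from Idle to Throttled: 3.3784.

3.3784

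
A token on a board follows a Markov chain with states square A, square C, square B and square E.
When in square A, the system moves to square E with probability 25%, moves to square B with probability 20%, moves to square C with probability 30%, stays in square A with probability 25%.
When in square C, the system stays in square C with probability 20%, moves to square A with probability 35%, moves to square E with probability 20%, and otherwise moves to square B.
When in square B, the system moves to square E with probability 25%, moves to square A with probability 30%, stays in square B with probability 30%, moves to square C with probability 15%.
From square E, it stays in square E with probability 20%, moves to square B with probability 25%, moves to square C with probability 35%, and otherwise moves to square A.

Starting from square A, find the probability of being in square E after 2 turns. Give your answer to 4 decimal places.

Propagate the distribution vector 2 turns from square A.
After 0 turns: (1.0000, 0.0000, 0.0000, 0.0000)
After 1 turn: (0.2500, 0.3000, 0.2000, 0.2500)
After 2 turns: (0.2775, 0.2525, 0.2475, 0.2225)
P(in square E after 2 turns) = 0.2225

0.2225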